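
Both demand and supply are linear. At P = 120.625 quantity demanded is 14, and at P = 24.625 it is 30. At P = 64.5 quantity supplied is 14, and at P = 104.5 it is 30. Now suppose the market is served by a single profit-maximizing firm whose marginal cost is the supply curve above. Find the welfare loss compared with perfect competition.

308.90

Demand slope = (24.625 − 120.625)/(30 − 14) = −6, so P = 204.625 − 6Q.
Supply slope = (104.5 − 64.5)/(30 − 14) = 2.5, so P = 29.5 + 2.5Q.
Competitive equilibrium: 204.625 − 6Q = 29.5 + 2.5Q → Q* = 20.60294, P* = 81.00735.
Marginal revenue: MR = 204.625 − 12Q. Set MR = MC: 204.625 − 12Q = 29.5 + 2.5Q → Q_m = 12.07759.
Price P_m = 204.625 − 6·12.07759 = 132.15946; MC(Q_m) = 29.5 + 2.5·12.07759 = 59.69398.
Competitive Q* = 20.60294, so ΔQ = 8.52535; wedge = 132.15946 − 59.69398 = 72.46548.
Welfare loss = ½ × 8.52535 × 72.46548 = 308.90.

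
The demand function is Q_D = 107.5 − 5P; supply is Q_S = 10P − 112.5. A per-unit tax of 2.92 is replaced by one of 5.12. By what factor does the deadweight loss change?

3.074

In inverse form: demand P = 21.5 − 0.2Q, supply P = 11.25 + 0.1Q.
Competitive equilibrium: 21.5 − 0.2Q = 11.25 + 0.1Q → Q* = 34.1667, P* = 14.6667.
For a per-unit tax t: ΔQ = t/0.3, so DWL = ½·t·(t/0.3) = t²/0.6.
At t = 2.92: DWL = 14.211. At t = 5.12: DWL = 43.691.
Ratio = (5.12/2.92)² = 3.074.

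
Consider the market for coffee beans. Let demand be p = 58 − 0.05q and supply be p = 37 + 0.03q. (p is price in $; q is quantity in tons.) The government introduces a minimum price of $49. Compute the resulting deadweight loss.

$272.25

Competitive equilibrium: 58 − 0.05q = 37 + 0.03q → q* = 262.5, p* = 44.875.
At the floor p = 49, quantity demanded = (58 − 49)/0.05 = 180.
Sellers' marginal cost at q' = 180: 37 + 0.03·180 = 42.4.
Δq = 262.5 − 180 = 82.5; wedge = 49 − 42.4 = 6.6.
DWL = ½ × 82.5 × 6.6 = $272.25.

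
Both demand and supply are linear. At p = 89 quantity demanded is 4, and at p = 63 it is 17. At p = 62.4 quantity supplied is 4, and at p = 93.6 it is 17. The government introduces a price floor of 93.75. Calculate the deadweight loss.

Demand slope = (63 − 89)/(17 − 4) = −2, so p = 97 − 2q.
Supply slope = (93.6 − 62.4)/(17 − 4) = 2.4, so p = 52.8 + 2.4q.
Competitive equilibrium: 97 − 2q = 52.8 + 2.4q → q* = 10.0455, p* = 76.9091.
At the floor p = 93.75, quantity demanded = (97 − 93.75)/2 = 1.625.
Sellers' marginal cost at q' = 1.625: 52.8 + 2.4·1.625 = 56.7.
Δq = 10.0455 − 1.625 = 8.4205; wedge = 93.75 − 56.7 = 37.05.
Welfare loss = ½ × 8.4205 × 37.05 = 155.99.

155.99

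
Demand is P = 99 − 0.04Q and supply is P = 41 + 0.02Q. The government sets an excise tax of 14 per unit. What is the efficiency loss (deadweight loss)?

1633.33

Competitive equilibrium: 99 − 0.04Q = 41 + 0.02Q → Q* = 966.6667, P* = 60.3333.
With the tax, the buyer price exceeds the seller price by 14: (99 − 0.04Q) − (41 + 0.02Q) = 14 → Q' = 733.3333.
ΔQ = 966.6667 − 733.3333 = 233.3334; the wedge equals the tax, 14.
Welfare loss = ½ × 233.3334 × 14 = 1633.33.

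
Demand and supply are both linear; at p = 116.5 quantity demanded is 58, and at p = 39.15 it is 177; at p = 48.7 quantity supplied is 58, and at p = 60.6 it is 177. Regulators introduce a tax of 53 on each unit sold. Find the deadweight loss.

1872.67

Demand slope = (39.15 − 116.5)/(177 − 58) = −0.65, so p = 154.2 − 0.65q.
Supply slope = (60.6 − 48.7)/(177 − 58) = 0.1, so p = 42.9 + 0.1q.
Competitive equilibrium: 154.2 − 0.65q = 42.9 + 0.1q → q* = 148.4, p* = 57.74.
With the tax, the buyer price exceeds the seller price by 53: (154.2 − 0.65q) − (42.9 + 0.1q) = 53 → q' = 77.7333.
Δq = 148.4 − 77.7333 = 70.6667; the wedge equals the tax, 53.
Deadweight loss = ½ × 70.6667 × 53 = 1872.67.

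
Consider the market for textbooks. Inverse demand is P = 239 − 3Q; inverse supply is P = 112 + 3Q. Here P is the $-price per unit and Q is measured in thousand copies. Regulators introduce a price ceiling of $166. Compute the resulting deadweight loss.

$30.08 thousand

Competitive equilibrium: 239 − 3Q = 112 + 3Q → Q* = 21.1667, P* = 175.5.
At the ceiling P = 166, quantity supplied = (166 − 112)/3 = 18.
Willingness to pay at Q' = 18: 239 − 3·18 = 185.
ΔQ = 21.1667 − 18 = 3.1667; wedge = 185 − 166 = 19.
Welfare loss = ½ × 3.1667 × 19 = $30.08 thousand.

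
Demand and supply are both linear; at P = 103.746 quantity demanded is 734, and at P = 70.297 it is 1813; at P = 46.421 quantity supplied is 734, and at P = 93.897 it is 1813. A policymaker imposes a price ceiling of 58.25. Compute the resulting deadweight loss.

9206.73

Demand slope = (70.297 − 103.746)/(1813 − 734) = −0.031, so P = 126.5 − 0.031Q.
Supply slope = (93.897 − 46.421)/(1813 − 734) = 0.044, so P = 14.125 + 0.044Q.
Competitive equilibrium: 126.5 − 0.031Q = 14.125 + 0.044Q → Q* = 1498.33333, P* = 80.05167.
At the ceiling P = 58.25, quantity supplied = (58.25 − 14.125)/0.044 = 1002.84091.
Willingness to pay at Q' = 1002.84091: 126.5 − 0.031·1002.84091 = 95.41193.
ΔQ = 1498.33333 − 1002.84091 = 495.49242; wedge = 95.41193 − 58.25 = 37.16193.
The triangle = ½ × 495.49242 × 37.16193 = 9206.73.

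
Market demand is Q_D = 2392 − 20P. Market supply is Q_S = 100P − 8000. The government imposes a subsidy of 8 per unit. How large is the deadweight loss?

533.33

In inverse form: demand P = 119.6 − 0.05Q, supply P = 80 + 0.01Q.
Competitive equilibrium: 119.6 − 0.05Q = 80 + 0.01Q → Q* = 660, P* = 86.6.
The subsidy lowers effective supply by 8: P = 72 + 0.01Q.
New quantity: 119.6 − 0.05Q = 72 + 0.01Q → Q' = 793.3333.
Overproduction ΔQ = 793.3333 − 660 = 133.3333; wedge = subsidy = 8.
The triangle = ½ × 133.3333 × 8 = 533.33.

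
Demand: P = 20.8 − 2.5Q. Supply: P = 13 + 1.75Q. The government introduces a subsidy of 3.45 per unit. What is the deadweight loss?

1.40

Competitive equilibrium: 20.8 − 2.5Q = 13 + 1.75Q → Q* = 1.8353, P* = 16.2118.
The subsidy lowers effective supply by 3.45: P = 9.55 + 1.75Q.
New quantity: 20.8 − 2.5Q = 9.55 + 1.75Q → Q' = 2.6471.
Overproduction ΔQ = 2.6471 − 1.8353 = 0.8118; wedge = subsidy = 3.45.
Deadweight loss = ½ × 0.8118 × 3.45 = 1.40.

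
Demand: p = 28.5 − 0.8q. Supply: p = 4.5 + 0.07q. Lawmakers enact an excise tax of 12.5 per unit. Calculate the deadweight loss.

89.80

Competitive equilibrium: 28.5 − 0.8q = 4.5 + 0.07q → q* = 27.5862, p* = 6.431.
With the tax, the buyer price exceeds the seller price by 12.5: (28.5 − 0.8q) − (4.5 + 0.07q) = 12.5 → q' = 13.2184.
Δq = 27.5862 − 13.2184 = 14.3678; the wedge equals the tax, 12.5.
The triangle = ½ × 14.3678 × 12.5 = 89.80.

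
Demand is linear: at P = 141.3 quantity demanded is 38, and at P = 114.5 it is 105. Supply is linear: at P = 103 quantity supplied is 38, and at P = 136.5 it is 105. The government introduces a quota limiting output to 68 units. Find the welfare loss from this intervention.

Demand slope = (114.5 − 141.3)/(105 − 38) = −0.4, so P = 156.5 − 0.4Q.
Supply slope = (136.5 − 103)/(105 − 38) = 0.5, so P = 84 + 0.5Q.
Competitive equilibrium: 156.5 − 0.4Q = 84 + 0.5Q → Q* = 80.5556, P* = 124.2778.
At Q = 68: demand price = 156.5 − 0.4·68 = 129.3; supply price = 84 + 0.5·68 = 118.
ΔQ = 80.5556 − 68 = 12.5556; wedge = 129.3 − 118 = 11.3.
DWL = ½ × 12.5556 × 11.3 = 70.94.

70.94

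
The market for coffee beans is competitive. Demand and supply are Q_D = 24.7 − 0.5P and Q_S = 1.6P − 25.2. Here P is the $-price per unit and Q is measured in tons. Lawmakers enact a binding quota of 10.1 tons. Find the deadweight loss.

$9.70

In inverse form: demand P = 49.4 − 2Q, supply P = 15.75 + 0.625Q.
Competitive equilibrium: 49.4 − 2Q = 15.75 + 0.625Q → Q* = 12.819, P* = 23.7619.
At Q = 10.1: demand price = 49.4 − 2·10.1 = 29.2; supply price = 15.75 + 0.625·10.1 = 22.0625.
ΔQ = 12.819 − 10.1 = 2.719; wedge = 29.2 − 22.0625 = 7.1375.
The triangle = ½ × 2.719 × 7.1375 = $9.70.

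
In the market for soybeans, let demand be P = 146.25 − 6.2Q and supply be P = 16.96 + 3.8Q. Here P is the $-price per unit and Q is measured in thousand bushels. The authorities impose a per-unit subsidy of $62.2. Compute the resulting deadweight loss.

$193.442 thousand

Competitive equilibrium: 146.25 − 6.2Q = 16.96 + 3.8Q → Q* = 12.929, P* = 66.0902.
The subsidy lowers effective supply by 62.2: P = 3.8Q − 45.24.
New quantity: 146.25 − 6.2Q = 3.8Q − 45.24 → Q' = 19.149.
Overproduction ΔQ = 19.149 − 12.929 = 6.22; wedge = subsidy = 62.2.
The triangle = ½ × 6.22 × 62.2 = $193.442 thousand.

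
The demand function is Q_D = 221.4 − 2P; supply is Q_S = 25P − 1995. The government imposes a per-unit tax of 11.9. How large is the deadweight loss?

In inverse form: demand P = 110.7 − 0.5Q, supply P = 79.8 + 0.04Q.
Competitive equilibrium: 110.7 − 0.5Q = 79.8 + 0.04Q → Q* = 57.2222, P* = 82.0889.
With the tax, the buyer price exceeds the seller price by 11.9: (110.7 − 0.5Q) − (79.8 + 0.04Q) = 11.9 → Q' = 35.1852.
ΔQ = 57.2222 − 35.1852 = 22.037; the wedge equals the tax, 11.9.
DWL = ½ × 22.037 × 11.9 = 131.12.

131.12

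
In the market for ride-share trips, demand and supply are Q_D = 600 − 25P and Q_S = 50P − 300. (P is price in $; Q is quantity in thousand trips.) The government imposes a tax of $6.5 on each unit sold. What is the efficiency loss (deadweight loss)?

$352.08 thousand

In inverse form: demand P = 24 − 0.04Q, supply P = 6 + 0.02Q.
Competitive equilibrium: 24 − 0.04Q = 6 + 0.02Q → Q* = 300, P* = 12.
With the tax, the buyer price exceeds the seller price by 6.5: (24 − 0.04Q) − (6 + 0.02Q) = 6.5 → Q' = 191.6667.
ΔQ = 300 − 191.6667 = 108.3333; the wedge equals the tax, 6.5.
DWL = ½ × 108.3333 × 6.5 = $352.08 thousand.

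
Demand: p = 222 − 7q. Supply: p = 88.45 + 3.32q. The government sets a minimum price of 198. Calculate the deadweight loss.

466.90

Competitive equilibrium: 222 − 7q = 88.45 + 3.32q → q* = 12.9409, p* = 131.4138.
At the floor p = 198, quantity demanded = (222 − 198)/7 = 3.4286.
Sellers' marginal cost at q' = 3.4286: 88.45 + 3.32·3.4286 = 99.833.
Δq = 12.9409 − 3.4286 = 9.5123; wedge = 198 − 99.833 = 98.167.
The triangle = ½ × 9.5123 × 98.167 = 466.90.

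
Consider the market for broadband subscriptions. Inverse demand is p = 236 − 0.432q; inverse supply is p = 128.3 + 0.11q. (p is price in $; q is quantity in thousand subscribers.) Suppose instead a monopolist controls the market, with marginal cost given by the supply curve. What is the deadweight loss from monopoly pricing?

$2105 thousand

Competitive equilibrium: 236 − 0.432q = 128.3 + 0.11q → q* = 198.7085, p* = 150.1579.
Marginal revenue: MR = 236 − 0.864q. Set MR = MC: 236 − 0.864q = 128.3 + 0.11q → q_m = 110.5749.
Price p_m = 236 − 0.432·110.5749 = 188.2316; MC(q_m) = 128.3 + 0.11·110.5749 = 140.4632.
Competitive q* = 198.7085, so Δq = 88.1336; wedge = 188.2316 − 140.4632 = 47.7684.
Welfare loss = ½ × 88.1336 × 47.7684 = $2105 thousand.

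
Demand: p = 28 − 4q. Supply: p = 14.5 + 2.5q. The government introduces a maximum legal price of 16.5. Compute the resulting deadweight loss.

Competitive equilibrium: 28 − 4q = 14.5 + 2.5q → q* = 2.0769, p* = 19.6923.
At the ceiling p = 16.5, quantity supplied = (16.5 − 14.5)/2.5 = 0.8.
Willingness to pay at q' = 0.8: 28 − 4·0.8 = 24.8.
Δq = 2.0769 − 0.8 = 1.2769; wedge = 24.8 − 16.5 = 8.3.
The triangle = ½ × 1.2769 × 8.3 = 5.30.

5.30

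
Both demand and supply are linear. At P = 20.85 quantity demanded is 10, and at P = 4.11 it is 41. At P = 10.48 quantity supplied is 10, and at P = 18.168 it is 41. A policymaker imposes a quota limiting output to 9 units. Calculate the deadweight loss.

Demand slope = (4.11 − 20.85)/(41 − 10) = −0.54, so P = 26.25 − 0.54Q.
Supply slope = (18.168 − 10.48)/(41 − 10) = 0.248, so P = 8 + 0.248Q.
Competitive equilibrium: 26.25 − 0.54Q = 8 + 0.248Q → Q* = 23.1599, P* = 13.7437.
At Q = 9: demand price = 26.25 − 0.54·9 = 21.39; supply price = 8 + 0.248·9 = 10.232.
ΔQ = 23.1599 − 9 = 14.1599; wedge = 21.39 − 10.232 = 11.158.
Welfare loss = ½ × 14.1599 × 11.158 = 79.

79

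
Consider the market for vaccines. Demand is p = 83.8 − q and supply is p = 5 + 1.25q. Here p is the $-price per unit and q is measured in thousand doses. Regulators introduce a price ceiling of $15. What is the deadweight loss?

$821.48 thousand

Competitive equilibrium: 83.8 − q = 5 + 1.25q → q* = 35.02222, p* = 48.77778.
At the ceiling p = 15, quantity supplied = (15 − 5)/1.25 = 8.
Willingness to pay at q' = 8: 83.8 − 1·8 = 75.8.
Δq = 35.02222 − 8 = 27.02222; wedge = 75.8 − 15 = 60.8.
Deadweight loss = ½ × 27.02222 × 60.8 = $821.48 thousand.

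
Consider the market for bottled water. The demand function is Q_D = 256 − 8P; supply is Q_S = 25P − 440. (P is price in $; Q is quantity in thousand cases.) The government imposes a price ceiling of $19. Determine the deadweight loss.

$225.43 thousand

In inverse form: demand P = 32 − 0.125Q, supply P = 17.6 + 0.04Q.
Competitive equilibrium: 32 − 0.125Q = 17.6 + 0.04Q → Q* = 87.2727, P* = 21.0909.
At the ceiling P = 19, quantity supplied = (19 − 17.6)/0.04 = 35.
Willingness to pay at Q' = 35: 32 − 0.125·35 = 27.625.
ΔQ = 87.2727 − 35 = 52.2727; wedge = 27.625 − 19 = 8.625.
Welfare loss = ½ × 52.2727 × 8.625 = $225.43 thousand.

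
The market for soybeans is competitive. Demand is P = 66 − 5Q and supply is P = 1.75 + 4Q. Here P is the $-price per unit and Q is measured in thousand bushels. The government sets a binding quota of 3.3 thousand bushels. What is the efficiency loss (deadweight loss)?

$66.32 thousand

Competitive equilibrium: 66 − 5Q = 1.75 + 4Q → Q* = 7.1389, P* = 30.3056.
At Q = 3.3: demand price = 66 − 5·3.3 = 49.5; supply price = 1.75 + 4·3.3 = 14.95.
ΔQ = 7.1389 − 3.3 = 3.8389; wedge = 49.5 − 14.95 = 34.55.
DWL = ½ × 3.8389 × 34.55 = $66.32 thousand.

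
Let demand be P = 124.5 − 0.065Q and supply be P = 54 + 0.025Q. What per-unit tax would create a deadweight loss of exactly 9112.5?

Competitive equilibrium: 124.5 − 0.065Q = 54 + 0.025Q → Q* = 783.3333, P* = 73.5833.
A tax t gives ΔQ = t/0.09 and wedge t, so DWL = t²/0.18.
t²/0.18 = 9112.5 → t² = 1640.25 → t = 40.5.

40.5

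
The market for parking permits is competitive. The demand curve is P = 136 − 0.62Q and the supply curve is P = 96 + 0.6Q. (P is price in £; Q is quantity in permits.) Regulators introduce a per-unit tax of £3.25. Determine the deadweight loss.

Competitive equilibrium: 136 − 0.62Q = 96 + 0.6Q → Q* = 32.7869, P* = 115.6721.
With the tax, the buyer price exceeds the seller price by 3.25: (136 − 0.62Q) − (96 + 0.6Q) = 3.25 → Q' = 30.123.
ΔQ = 32.7869 − 30.123 = 2.6639; the wedge equals the tax, 3.25.
Deadweight loss = ½ × 2.6639 × 3.25 = £4.33.

£4.33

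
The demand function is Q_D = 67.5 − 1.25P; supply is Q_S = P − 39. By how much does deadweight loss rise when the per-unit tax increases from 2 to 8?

16.67

In inverse form: demand P = 54 − 0.8Q, supply P = 39 + Q.
Competitive equilibrium: 54 − 0.8Q = 39 + Q → Q* = 8.3333, P* = 47.3333.
For a per-unit tax t: ΔQ = t/1.8, so DWL = ½·t·(t/1.8) = t²/3.6.
At t = 2: DWL = 1.111. At t = 8: DWL = 17.778.
Increase = 17.778 − 1.111 = 16.67.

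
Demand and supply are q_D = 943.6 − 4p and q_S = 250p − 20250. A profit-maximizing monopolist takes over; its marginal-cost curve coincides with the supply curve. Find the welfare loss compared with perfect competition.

11621.39

In inverse form: demand p = 235.9 − 0.25q, supply p = 81 + 0.004q.
Competitive equilibrium: 235.9 − 0.25q = 81 + 0.004q → q* = 609.8425, p* = 83.4394.
Marginal revenue: MR = 235.9 − 0.5q. Set MR = MC: 235.9 − 0.5q = 81 + 0.004q → q_m = 307.3413.
Price p_m = 235.9 − 0.25·307.3413 = 159.0647; MC(q_m) = 81 + 0.004·307.3413 = 82.2294.
Competitive q* = 609.8425, so Δq = 302.5012; wedge = 159.0647 − 82.2294 = 76.8353.
Welfare loss = ½ × 302.5012 × 76.8353 = 11621.39.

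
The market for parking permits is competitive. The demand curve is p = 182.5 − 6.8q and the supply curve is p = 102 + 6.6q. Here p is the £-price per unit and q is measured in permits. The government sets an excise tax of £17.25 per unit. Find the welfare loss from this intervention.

Competitive equilibrium: 182.5 − 6.8q = 102 + 6.6q → q* = 6.0075, p* = 141.6493.
With the tax, the buyer price exceeds the seller price by 17.25: (182.5 − 6.8q) − (102 + 6.6q) = 17.25 → q' = 4.7201.
Δq = 6.0075 − 4.7201 = 1.2874; the wedge equals the tax, 17.25.
Deadweight loss = ½ × 1.2874 × 17.25 = £11.10.

£11.10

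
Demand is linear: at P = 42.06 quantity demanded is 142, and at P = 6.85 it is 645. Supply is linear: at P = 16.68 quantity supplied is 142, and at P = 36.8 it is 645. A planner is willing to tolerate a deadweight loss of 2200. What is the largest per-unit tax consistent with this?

22

Demand slope = (6.85 − 42.06)/(645 − 142) = −0.07, so P = 52 − 0.07Q.
Supply slope = (36.8 − 16.68)/(645 − 142) = 0.04, so P = 11 + 0.04Q.
Competitive equilibrium: 52 − 0.07Q = 11 + 0.04Q → Q* = 372.7273, P* = 25.9091.
A tax t gives ΔQ = t/0.11 and wedge t, so DWL = t²/0.22.
t²/0.22 = 2200 → t² = 484 → t = 22.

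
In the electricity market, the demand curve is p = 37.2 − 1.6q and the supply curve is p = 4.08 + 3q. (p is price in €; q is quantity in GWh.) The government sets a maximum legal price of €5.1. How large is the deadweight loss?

€108.24

Competitive equilibrium: 37.2 − 1.6q = 4.08 + 3q → q* = 7.2, p* = 25.68.
At the ceiling p = 5.1, quantity supplied = (5.1 − 4.08)/3 = 0.34.
Willingness to pay at q' = 0.34: 37.2 − 1.6·0.34 = 36.656.
Δq = 7.2 − 0.34 = 6.86; wedge = 36.656 − 5.1 = 31.556.
Deadweight loss = ½ × 6.86 × 31.556 = €108.24.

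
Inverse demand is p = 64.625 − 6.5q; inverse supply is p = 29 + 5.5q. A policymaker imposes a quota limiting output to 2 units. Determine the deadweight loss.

5.63

Competitive equilibrium: 64.625 − 6.5q = 29 + 5.5q → q* = 2.9688, p* = 45.3281.
At q = 2: demand price = 64.625 − 6.5·2 = 51.625; supply price = 29 + 5.5·2 = 40.
Δq = 2.9688 − 2 = 0.9688; wedge = 51.625 − 40 = 11.625.
The triangle = ½ × 0.9688 × 11.625 = 5.63.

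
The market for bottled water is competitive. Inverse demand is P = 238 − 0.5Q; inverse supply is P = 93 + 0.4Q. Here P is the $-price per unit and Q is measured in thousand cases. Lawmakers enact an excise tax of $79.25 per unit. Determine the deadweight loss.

Competitive equilibrium: 238 − 0.5Q = 93 + 0.4Q → Q* = 161.1111, P* = 157.4444.
With the tax, the buyer price exceeds the seller price by 79.25: (238 − 0.5Q) − (93 + 0.4Q) = 79.25 → Q' = 73.0556.
ΔQ = 161.1111 − 73.0556 = 88.0555; the wedge equals the tax, 79.25.
Deadweight loss = ½ × 88.0555 × 79.25 = $3489.20 thousand.

$3489.20 thousand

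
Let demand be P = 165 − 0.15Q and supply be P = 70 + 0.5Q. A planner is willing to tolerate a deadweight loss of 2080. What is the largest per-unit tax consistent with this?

Competitive equilibrium: 165 − 0.15Q = 70 + 0.5Q → Q* = 146.1538, P* = 143.0769.
A tax t gives ΔQ = t/0.65 and wedge t, so DWL = t²/1.3.
t²/1.3 = 2080 → t² = 2704 → t = 52.

52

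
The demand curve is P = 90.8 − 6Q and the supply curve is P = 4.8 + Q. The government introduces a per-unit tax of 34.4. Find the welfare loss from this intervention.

Competitive equilibrium: 90.8 − 6Q = 4.8 + Q → Q* = 12.2857, P* = 17.0857.
With the tax, the buyer price exceeds the seller price by 34.4: (90.8 − 6Q) − (4.8 + Q) = 34.4 → Q' = 7.3714.
ΔQ = 12.2857 − 7.3714 = 4.9143; the wedge equals the tax, 34.4.
Welfare loss = ½ × 4.9143 × 34.4 = 84.53.

84.53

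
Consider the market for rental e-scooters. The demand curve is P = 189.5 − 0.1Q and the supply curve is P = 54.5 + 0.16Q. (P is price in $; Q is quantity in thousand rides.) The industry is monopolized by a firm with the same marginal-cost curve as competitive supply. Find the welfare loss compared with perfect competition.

$2704.33 thousand

Competitive equilibrium: 189.5 − 0.1Q = 54.5 + 0.16Q → Q* = 519.2308, P* = 137.5769.
Marginal revenue: MR = 189.5 − 0.2Q. Set MR = MC: 189.5 − 0.2Q = 54.5 + 0.16Q → Q_m = 375.
Price P_m = 189.5 − 0.1·375 = 152; MC(Q_m) = 54.5 + 0.16·375 = 114.5.
Competitive Q* = 519.2308, so ΔQ = 144.2308; wedge = 152 − 114.5 = 37.5.
DWL = ½ × 144.2308 × 37.5 = $2704.33 thousand.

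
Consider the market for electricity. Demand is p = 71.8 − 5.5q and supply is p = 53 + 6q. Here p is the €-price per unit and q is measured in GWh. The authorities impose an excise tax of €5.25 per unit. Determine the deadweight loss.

€1.20

Competitive equilibrium: 71.8 − 5.5q = 53 + 6q → q* = 1.6348, p* = 62.8087.
With the tax, the buyer price exceeds the seller price by 5.25: (71.8 − 5.5q) − (53 + 6q) = 5.25 → q' = 1.1783.
Δq = 1.6348 − 1.1783 = 0.4565; the wedge equals the tax, 5.25.
Welfare loss = ½ × 0.4565 × 5.25 = €1.20.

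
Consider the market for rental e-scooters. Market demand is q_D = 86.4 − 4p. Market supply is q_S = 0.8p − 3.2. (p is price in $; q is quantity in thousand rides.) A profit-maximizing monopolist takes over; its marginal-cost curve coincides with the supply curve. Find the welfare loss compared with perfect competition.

In inverse form: demand p = 21.6 − 0.25q, supply p = 4 + 1.25q.
Competitive equilibrium: 21.6 − 0.25q = 4 + 1.25q → q* = 11.7333, p* = 18.6667.
Marginal revenue: MR = 21.6 − 0.5q. Set MR = MC: 21.6 − 0.5q = 4 + 1.25q → q_m = 10.0571.
Price p_m = 21.6 − 0.25·10.0571 = 19.0857; MC(q_m) = 4 + 1.25·10.0571 = 16.5714.
Competitive q* = 11.7333, so Δq = 1.6762; wedge = 19.0857 − 16.5714 = 2.5143.
The triangle = ½ × 1.6762 × 2.5143 = $2.11 thousand.

$2.11 thousand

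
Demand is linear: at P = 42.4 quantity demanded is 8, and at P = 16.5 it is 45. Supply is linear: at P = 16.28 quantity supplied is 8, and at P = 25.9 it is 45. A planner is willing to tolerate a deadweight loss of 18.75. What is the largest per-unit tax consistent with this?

Demand slope = (16.5 − 42.4)/(45 − 8) = −0.7, so P = 48 − 0.7Q.
Supply slope = (25.9 − 16.28)/(45 − 8) = 0.26, so P = 14.2 + 0.26Q.
Competitive equilibrium: 48 − 0.7Q = 14.2 + 0.26Q → Q* = 35.2083, P* = 23.3542.
A tax t gives ΔQ = t/0.96 and wedge t, so DWL = t²/1.92.
t²/1.92 = 18.75 → t² = 36 → t = 6.

6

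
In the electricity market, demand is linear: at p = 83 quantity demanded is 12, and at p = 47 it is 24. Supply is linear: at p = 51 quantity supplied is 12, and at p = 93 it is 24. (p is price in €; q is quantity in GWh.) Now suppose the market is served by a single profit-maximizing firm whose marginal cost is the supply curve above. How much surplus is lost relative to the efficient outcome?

€92.82

Demand slope = (47 − 83)/(24 − 12) = −3, so p = 119 − 3q.
Supply slope = (93 − 51)/(24 − 12) = 3.5, so p = 9 + 3.5q.
Competitive equilibrium: 119 − 3q = 9 + 3.5q → q* = 16.9231, p* = 68.2308.
Marginal revenue: MR = 119 − 6q. Set MR = MC: 119 − 6q = 9 + 3.5q → q_m = 11.5789.
Price p_m = 119 − 3·11.5789 = 84.2633; MC(q_m) = 9 + 3.5·11.5789 = 49.5262.
Competitive q* = 16.9231, so Δq = 5.3442; wedge = 84.2633 − 49.5262 = 34.7371.
DWL = ½ × 5.3442 × 34.7371 = €92.82.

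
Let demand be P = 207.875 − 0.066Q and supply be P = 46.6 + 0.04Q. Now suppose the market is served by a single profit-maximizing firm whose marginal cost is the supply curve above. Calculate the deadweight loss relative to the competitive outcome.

18064.64

Competitive equilibrium: 207.875 − 0.066Q = 46.6 + 0.04Q → Q* = 1521.4623, P* = 107.4585.
Marginal revenue: MR = 207.875 − 0.132Q. Set MR = MC: 207.875 − 0.132Q = 46.6 + 0.04Q → Q_m = 937.6453.
Price P_m = 207.875 − 0.066·937.6453 = 145.9904; MC(Q_m) = 46.6 + 0.04·937.6453 = 84.1058.
Competitive Q* = 1521.4623, so ΔQ = 583.817; wedge = 145.9904 − 84.1058 = 61.8846.
DWL = ½ × 583.817 × 61.8846 = 18064.64.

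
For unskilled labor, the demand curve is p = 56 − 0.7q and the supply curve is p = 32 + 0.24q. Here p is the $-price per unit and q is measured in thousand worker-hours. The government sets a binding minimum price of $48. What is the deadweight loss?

Competitive equilibrium: 56 − 0.7q = 32 + 0.24q → q* = 25.531915, p* = 38.12766.
At the floor p = 48, quantity demanded = (56 − 48)/0.7 = 11.428571.
Sellers' marginal cost at q' = 11.428571: 32 + 0.24·11.428571 = 34.742857.
Δq = 25.531915 − 11.428571 = 14.103344; wedge = 48 − 34.742857 = 13.257143.
Welfare loss = ½ × 14.103344 × 13.257143 = $93.49 thousand.

$93.49 thousand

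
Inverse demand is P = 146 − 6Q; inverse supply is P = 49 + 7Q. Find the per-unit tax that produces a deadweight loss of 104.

52

Competitive equilibrium: 146 − 6Q = 49 + 7Q → Q* = 7.4615, P* = 101.2308.
A tax t gives ΔQ = t/13 and wedge t, so DWL = t²/26.
t²/26 = 104 → t² = 2704 → t = 52.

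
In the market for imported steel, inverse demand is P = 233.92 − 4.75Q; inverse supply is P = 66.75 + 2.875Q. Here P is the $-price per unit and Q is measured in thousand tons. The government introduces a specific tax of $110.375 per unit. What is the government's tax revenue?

Competitive equilibrium: 233.92 − 4.75Q = 66.75 + 2.875Q → Q* = 21.9239, P* = 129.7813.
With the tax, the buyer price exceeds the seller price by 110.375: (233.92 − 4.75Q) − (66.75 + 2.875Q) = 110.375 → Q' = 7.4485.
Tax revenue = 110.375 × 7.4485 = $822.13 thousand.

$822.13 thousand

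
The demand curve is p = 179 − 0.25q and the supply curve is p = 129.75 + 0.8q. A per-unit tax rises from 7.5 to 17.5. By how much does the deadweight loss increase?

119.05

Competitive equilibrium: 179 − 0.25q = 129.75 + 0.8q → q* = 46.9048, p* = 167.2738.
For a per-unit tax t: Δq = t/1.05, so DWL = ½·t·(t/1.05) = t²/2.1.
At t = 7.5: DWL = 26.786. At t = 17.5: DWL = 145.833.
Increase = 145.833 − 26.786 = 119.05.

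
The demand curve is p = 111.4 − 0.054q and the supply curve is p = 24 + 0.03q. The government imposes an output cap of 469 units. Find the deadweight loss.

13716.57

Competitive equilibrium: 111.4 − 0.054q = 24 + 0.03q → q* = 1040.4762, p* = 55.2143.
At q = 469: demand price = 111.4 − 0.054·469 = 86.074; supply price = 24 + 0.03·469 = 38.07.
Δq = 1040.4762 − 469 = 571.4762; wedge = 86.074 − 38.07 = 48.004.
Deadweight loss = ½ × 571.4762 × 48.004 = 13716.57.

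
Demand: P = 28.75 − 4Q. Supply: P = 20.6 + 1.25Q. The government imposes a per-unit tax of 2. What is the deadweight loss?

0.38

Competitive equilibrium: 28.75 − 4Q = 20.6 + 1.25Q → Q* = 1.5524, P* = 22.5405.
With the tax, the buyer price exceeds the seller price by 2: (28.75 − 4Q) − (20.6 + 1.25Q) = 2 → Q' = 1.1714.
ΔQ = 1.5524 − 1.1714 = 0.381; the wedge equals the tax, 2.
The triangle = ½ × 0.381 × 2 = 0.38.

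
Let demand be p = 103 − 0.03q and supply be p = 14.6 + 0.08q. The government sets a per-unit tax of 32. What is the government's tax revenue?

Competitive equilibrium: 103 − 0.03q = 14.6 + 0.08q → q* = 803.6364, p* = 78.8909.
With the tax, the buyer price exceeds the seller price by 32: (103 − 0.03q) − (14.6 + 0.08q) = 32 → q' = 512.7273.
Tax revenue = 32 × 512.7273 = 16407.27.

16407.27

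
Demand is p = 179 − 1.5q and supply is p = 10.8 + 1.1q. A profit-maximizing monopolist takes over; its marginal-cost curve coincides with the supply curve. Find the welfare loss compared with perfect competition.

Competitive equilibrium: 179 − 1.5q = 10.8 + 1.1q → q* = 64.6923, p* = 81.9615.
Marginal revenue: MR = 179 − 3q. Set MR = MC: 179 − 3q = 10.8 + 1.1q → q_m = 41.0244.
Price p_m = 179 − 1.5·41.0244 = 117.4634; MC(q_m) = 10.8 + 1.1·41.0244 = 55.9268.
Competitive q* = 64.6923, so Δq = 23.6679; wedge = 117.4634 − 55.9268 = 61.5366.
Deadweight loss = ½ × 23.6679 × 61.5366 = 728.22.

728.22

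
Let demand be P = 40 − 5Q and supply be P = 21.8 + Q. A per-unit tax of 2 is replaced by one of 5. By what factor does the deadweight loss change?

Competitive equilibrium: 40 − 5Q = 21.8 + Q → Q* = 3.0333, P* = 24.8333.
For a per-unit tax t: ΔQ = t/6, so DWL = ½·t·(t/6) = t²/12.
At t = 2: DWL = 0.333. At t = 5: DWL = 2.083.
Ratio = (5/2)² = 6.25.

6.25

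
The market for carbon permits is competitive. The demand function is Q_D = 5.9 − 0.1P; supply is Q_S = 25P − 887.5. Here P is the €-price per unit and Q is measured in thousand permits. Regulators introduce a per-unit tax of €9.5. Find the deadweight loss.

In inverse form: demand P = 59 − 10Q, supply P = 35.5 + 0.04Q.
Competitive equilibrium: 59 − 10Q = 35.5 + 0.04Q → Q* = 2.3406, P* = 35.5936.
With the tax, the buyer price exceeds the seller price by 9.5: (59 − 10Q) − (35.5 + 0.04Q) = 9.5 → Q' = 1.3944.
ΔQ = 2.3406 − 1.3944 = 0.9462; the wedge equals the tax, 9.5.
Deadweight loss = ½ × 0.9462 × 9.5 = €4.49 thousand.

€4.49 thousand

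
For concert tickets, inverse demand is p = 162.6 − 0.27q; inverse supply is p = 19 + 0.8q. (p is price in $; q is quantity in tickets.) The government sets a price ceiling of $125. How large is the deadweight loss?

Competitive equilibrium: 162.6 − 0.27q = 19 + 0.8q → q* = 134.2056, p* = 126.3645.
At the ceiling p = 125, quantity supplied = (125 − 19)/0.8 = 132.5.
Willingness to pay at q' = 132.5: 162.6 − 0.27·132.5 = 126.825.
Δq = 134.2056 − 132.5 = 1.7056; wedge = 126.825 − 125 = 1.825.
Deadweight loss = ½ × 1.7056 × 1.825 = $1.56.

$1.56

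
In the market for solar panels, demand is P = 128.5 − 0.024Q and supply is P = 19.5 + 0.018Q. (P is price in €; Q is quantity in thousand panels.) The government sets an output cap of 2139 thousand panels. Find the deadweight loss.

Competitive equilibrium: 128.5 − 0.024Q = 19.5 + 0.018Q → Q* = 2595.2381, P* = 66.2143.
At Q = 2139: demand price = 128.5 − 0.024·2139 = 77.164; supply price = 19.5 + 0.018·2139 = 58.002.
ΔQ = 2595.2381 − 2139 = 456.2381; wedge = 77.164 − 58.002 = 19.162.
Welfare loss = ½ × 456.2381 × 19.162 = €4371.22 thousand.

€4371.22 thousand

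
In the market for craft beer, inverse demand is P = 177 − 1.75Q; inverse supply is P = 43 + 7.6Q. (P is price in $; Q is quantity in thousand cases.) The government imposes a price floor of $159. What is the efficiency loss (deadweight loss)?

$76.52 thousand

Competitive equilibrium: 177 − 1.75Q = 43 + 7.6Q → Q* = 14.33155, P* = 151.91979.
At the floor P = 159, quantity demanded = (177 − 159)/1.75 = 10.28571.
Sellers' marginal cost at Q' = 10.28571: 43 + 7.6·10.28571 = 121.1714.
ΔQ = 14.33155 − 10.28571 = 4.04584; wedge = 159 − 121.1714 = 37.8286.
Welfare loss = ½ × 4.04584 × 37.8286 = $76.52 thousand.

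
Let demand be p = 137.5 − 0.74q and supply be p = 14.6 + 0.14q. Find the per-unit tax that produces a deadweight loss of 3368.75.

77

Competitive equilibrium: 137.5 − 0.74q = 14.6 + 0.14q → q* = 139.6591, p* = 34.1523.
A tax t gives Δq = t/0.88 and wedge t, so DWL = t²/1.76.
t²/1.76 = 3368.75 → t² = 5929 → t = 77.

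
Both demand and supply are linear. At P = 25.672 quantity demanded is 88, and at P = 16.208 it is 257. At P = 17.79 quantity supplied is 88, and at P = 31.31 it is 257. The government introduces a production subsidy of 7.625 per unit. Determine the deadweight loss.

213.75

Demand slope = (16.208 − 25.672)/(257 − 88) = −0.056, so P = 30.6 − 0.056Q.
Supply slope = (31.31 − 17.79)/(257 − 88) = 0.08, so P = 10.75 + 0.08Q.
Competitive equilibrium: 30.6 − 0.056Q = 10.75 + 0.08Q → Q* = 145.9559, P* = 22.4265.
The subsidy lowers effective supply by 7.625: P = 3.125 + 0.08Q.
New quantity: 30.6 − 0.056Q = 3.125 + 0.08Q → Q' = 202.0221.
Overproduction ΔQ = 202.0221 − 145.9559 = 56.0662; wedge = subsidy = 7.625.
Welfare loss = ½ × 56.0662 × 7.625 = 213.75.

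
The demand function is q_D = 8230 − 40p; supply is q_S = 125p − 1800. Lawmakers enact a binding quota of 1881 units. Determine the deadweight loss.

In inverse form: demand p = 205.75 − 0.025q, supply p = 14.4 + 0.008q.
Competitive equilibrium: 205.75 − 0.025q = 14.4 + 0.008q → q* = 5798.4848, p* = 60.7879.
At q = 1881: demand price = 205.75 − 0.025·1881 = 158.725; supply price = 14.4 + 0.008·1881 = 29.448.
Δq = 5798.4848 − 1881 = 3917.4848; wedge = 158.725 − 29.448 = 129.277.
DWL = ½ × 3917.4848 × 129.277 = 253220.34.

253220.34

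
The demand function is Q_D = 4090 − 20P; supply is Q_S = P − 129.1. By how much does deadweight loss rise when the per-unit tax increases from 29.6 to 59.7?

In inverse form: demand P = 204.5 − 0.05Q, supply P = 129.1 + Q.
Competitive equilibrium: 204.5 − 0.05Q = 129.1 + Q → Q* = 71.8095, P* = 200.9095.
For a per-unit tax t: ΔQ = t/1.05, so DWL = ½·t·(t/1.05) = t²/2.1.
At t = 29.6: DWL = 417.219. At t = 59.7: DWL = 1697.186.
Increase = 1697.186 − 417.219 = 1279.97.

1279.97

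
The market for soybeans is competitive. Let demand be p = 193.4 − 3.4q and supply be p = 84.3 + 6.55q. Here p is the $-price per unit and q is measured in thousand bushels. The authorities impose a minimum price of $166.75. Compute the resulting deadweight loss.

$48.63 thousand

Competitive equilibrium: 193.4 − 3.4q = 84.3 + 6.55q → q* = 10.9648, p* = 156.1196.
At the floor p = 166.75, quantity demanded = (193.4 − 166.75)/3.4 = 7.8382.
Sellers' marginal cost at q' = 7.8382: 84.3 + 6.55·7.8382 = 135.6402.
Δq = 10.9648 − 7.8382 = 3.1266; wedge = 166.75 − 135.6402 = 31.1098.
The triangle = ½ × 3.1266 × 31.1098 = $48.63 thousand.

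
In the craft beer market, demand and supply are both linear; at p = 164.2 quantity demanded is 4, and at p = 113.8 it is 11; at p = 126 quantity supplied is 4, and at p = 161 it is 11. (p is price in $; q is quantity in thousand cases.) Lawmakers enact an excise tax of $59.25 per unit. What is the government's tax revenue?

Demand slope = (113.8 − 164.2)/(11 − 4) = −7.2, so p = 193 − 7.2q.
Supply slope = (161 − 126)/(11 − 4) = 5, so p = 106 + 5q.
Competitive equilibrium: 193 − 7.2q = 106 + 5q → q* = 7.1311, p* = 141.6557.
With the tax, the buyer price exceeds the seller price by 59.25: (193 − 7.2q) − (106 + 5q) = 59.25 → q' = 2.2746.
Tax revenue = 59.25 × 2.2746 = $134.77 thousand.

$134.77 thousand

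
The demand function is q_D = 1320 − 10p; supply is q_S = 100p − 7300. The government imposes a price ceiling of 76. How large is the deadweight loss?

In inverse form: demand p = 132 − 0.1q, supply p = 73 + 0.01q.
Competitive equilibrium: 132 − 0.1q = 73 + 0.01q → q* = 536.3636, p* = 78.3636.
At the ceiling p = 76, quantity supplied = (76 − 73)/0.01 = 300.
Willingness to pay at q' = 300: 132 − 0.1·300 = 102.
Δq = 536.3636 − 300 = 236.3636; wedge = 102 − 76 = 26.
DWL = ½ × 236.3636 × 26 = 3072.73.

3072.73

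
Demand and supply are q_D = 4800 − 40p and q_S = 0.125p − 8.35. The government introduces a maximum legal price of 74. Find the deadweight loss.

131.71

In inverse form: demand p = 120 − 0.025q, supply p = 66.8 + 8q.
Competitive equilibrium: 120 − 0.025q = 66.8 + 8q → q* = 6.6293, p* = 119.8343.
At the ceiling p = 74, quantity supplied = (74 − 66.8)/8 = 0.9.
Willingness to pay at q' = 0.9: 120 − 0.025·0.9 = 119.9775.
Δq = 6.6293 − 0.9 = 5.7293; wedge = 119.9775 − 74 = 45.9775.
Deadweight loss = ½ × 5.7293 × 45.9775 = 131.71.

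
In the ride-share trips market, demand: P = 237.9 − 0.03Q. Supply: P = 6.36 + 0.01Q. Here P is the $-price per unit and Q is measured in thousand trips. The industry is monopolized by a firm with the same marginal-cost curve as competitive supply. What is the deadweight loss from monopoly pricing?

$123085.96 thousand

Competitive equilibrium: 237.9 − 0.03Q = 6.36 + 0.01Q → Q* = 5788.5, P* = 64.245.
Marginal revenue: MR = 237.9 − 0.06Q. Set MR = MC: 237.9 − 0.06Q = 6.36 + 0.01Q → Q_m = 3307.71429.
Price P_m = 237.9 − 0.03·3307.71429 = 138.66857; MC(Q_m) = 6.36 + 0.01·3307.71429 = 39.43714.
Competitive Q* = 5788.5, so ΔQ = 2480.78571; wedge = 138.66857 − 39.43714 = 99.23143.
DWL = ½ × 2480.78571 × 99.23143 = $123085.96 thousand.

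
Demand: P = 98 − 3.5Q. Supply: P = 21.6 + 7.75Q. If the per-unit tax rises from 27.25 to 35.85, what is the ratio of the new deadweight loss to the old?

1.731

Competitive equilibrium: 98 − 3.5Q = 21.6 + 7.75Q → Q* = 6.7911, P* = 74.2311.
For a per-unit tax t: ΔQ = t/11.25, so DWL = ½·t·(t/11.25) = t²/22.5.
At t = 27.25: DWL = 33.003. At t = 35.85: DWL = 57.121.
Ratio = (35.85/27.25)² = 1.731.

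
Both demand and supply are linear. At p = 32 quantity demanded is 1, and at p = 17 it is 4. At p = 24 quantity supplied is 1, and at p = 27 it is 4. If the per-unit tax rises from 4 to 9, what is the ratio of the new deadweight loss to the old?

5.0625

Demand slope = (17 − 32)/(4 − 1) = −5, so p = 37 − 5q.
Supply slope = (27 − 24)/(4 − 1) = 1, so p = 23 + q.
Competitive equilibrium: 37 − 5q = 23 + q → q* = 2.3333, p* = 25.3333.
For a per-unit tax t: Δq = t/6, so DWL = ½·t·(t/6) = t²/12.
At t = 4: DWL = 1.333. At t = 9: DWL = 6.75.
Ratio = (9/4)² = 5.0625.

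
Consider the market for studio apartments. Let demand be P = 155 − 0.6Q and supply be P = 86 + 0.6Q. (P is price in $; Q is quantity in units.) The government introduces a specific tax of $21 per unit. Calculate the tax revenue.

$840

Competitive equilibrium: 155 − 0.6Q = 86 + 0.6Q → Q* = 57.5, P* = 120.5.
With the tax, the buyer price exceeds the seller price by 21: (155 − 0.6Q) − (86 + 0.6Q) = 21 → Q' = 40.
Tax revenue = 21 × 40 = $840.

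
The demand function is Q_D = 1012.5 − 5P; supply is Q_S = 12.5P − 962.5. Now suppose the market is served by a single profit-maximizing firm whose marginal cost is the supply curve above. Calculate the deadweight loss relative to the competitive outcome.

In inverse form: demand P = 202.5 − 0.2Q, supply P = 77 + 0.08Q.
Competitive equilibrium: 202.5 − 0.2Q = 77 + 0.08Q → Q* = 448.2143, P* = 112.8571.
Marginal revenue: MR = 202.5 − 0.4Q. Set MR = MC: 202.5 − 0.4Q = 77 + 0.08Q → Q_m = 261.4583.
Price P_m = 202.5 − 0.2·261.4583 = 150.2083; MC(Q_m) = 77 + 0.08·261.4583 = 97.9167.
Competitive Q* = 448.2143, so ΔQ = 186.756; wedge = 150.2083 − 97.9167 = 52.2916.
The triangle = ½ × 186.756 × 52.2916 = 4882.89.

4882.89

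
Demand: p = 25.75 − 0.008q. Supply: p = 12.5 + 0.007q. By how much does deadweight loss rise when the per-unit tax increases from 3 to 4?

Competitive equilibrium: 25.75 − 0.008q = 12.5 + 0.007q → q* = 883.3333, p* = 18.6833.
For a per-unit tax t: Δq = t/0.015, so DWL = ½·t·(t/0.015) = t²/0.03.
At t = 3: DWL = 300. At t = 4: DWL = 533.333.
Increase = 533.333 − 300 = 233.33.

233.33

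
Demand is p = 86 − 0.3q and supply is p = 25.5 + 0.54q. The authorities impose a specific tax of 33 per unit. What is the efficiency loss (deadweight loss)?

Competitive equilibrium: 86 − 0.3q = 25.5 + 0.54q → q* = 72.0238, p* = 64.3929.
With the tax, the buyer price exceeds the seller price by 33: (86 − 0.3q) − (25.5 + 0.54q) = 33 → q' = 32.7381.
Δq = 72.0238 − 32.7381 = 39.2857; the wedge equals the tax, 33.
Welfare loss = ½ × 39.2857 × 33 = 648.21.

648.21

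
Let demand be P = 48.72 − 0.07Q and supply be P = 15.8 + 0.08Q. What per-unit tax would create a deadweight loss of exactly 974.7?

17.1

Competitive equilibrium: 48.72 − 0.07Q = 15.8 + 0.08Q → Q* = 219.4667, P* = 33.3573.
A tax t gives ΔQ = t/0.15 and wedge t, so DWL = t²/0.3.
t²/0.3 = 974.7 → t² = 292.41 → t = 17.1.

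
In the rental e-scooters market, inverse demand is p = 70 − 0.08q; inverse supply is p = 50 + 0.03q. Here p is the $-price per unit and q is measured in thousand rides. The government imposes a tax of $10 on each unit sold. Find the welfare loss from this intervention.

$454.55 thousand

Competitive equilibrium: 70 − 0.08q = 50 + 0.03q → q* = 181.8182, p* = 55.4545.
With the tax, the buyer price exceeds the seller price by 10: (70 − 0.08q) − (50 + 0.03q) = 10 → q' = 90.9091.
Δq = 181.8182 − 90.9091 = 90.9091; the wedge equals the tax, 10.
DWL = ½ × 90.9091 × 10 = $454.55 thousand.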